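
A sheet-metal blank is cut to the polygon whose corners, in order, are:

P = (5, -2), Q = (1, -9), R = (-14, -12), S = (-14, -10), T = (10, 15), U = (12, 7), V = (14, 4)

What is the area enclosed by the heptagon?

Apply Gauss's area formula: 2A = Σ (x_i·y_{i+1} − x_{i+1}·y_i), indices taken mod 7.
Σ = (-43) + (-138) + (-28) + (-110) + (-110) + (-50) + (-48) = -527
Area = |Σ|/2 = 263.5.

263.5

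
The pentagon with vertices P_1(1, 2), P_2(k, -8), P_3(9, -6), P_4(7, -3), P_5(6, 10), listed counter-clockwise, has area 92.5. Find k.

-2

Write out the shoelace sum; only the two edges meeting at P_2 involve k:
2·Area = [(1·(-8) − k·2) + (k·(-6) − 9·(-8))] + 105
       = -8·k + 169 = 185
⇒ k = -2.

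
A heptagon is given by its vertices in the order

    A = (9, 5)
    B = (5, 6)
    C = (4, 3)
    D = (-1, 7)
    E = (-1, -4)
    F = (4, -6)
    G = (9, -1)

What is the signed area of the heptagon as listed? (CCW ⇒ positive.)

A→B: (9)(6) − (5)(5) = 29
B→C: (5)(3) − (4)(6) = -9
C→D: (4)(7) − (-1)(3) = 31
D→E: (-1)(-4) − (-1)(7) = 11
E→F: (-1)(-6) − (4)(-4) = 22
F→G: (4)(-1) − (9)(-6) = 50
G→A: (9)(5) − (9)(-1) = 54
Σ = 188
Signed area = Σ/2 = 94 (positive ⇒ counter-clockwise traversal).

94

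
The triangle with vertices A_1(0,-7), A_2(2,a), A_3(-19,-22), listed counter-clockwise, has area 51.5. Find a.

The doubled signed area Σ (x_i y_{i+1} − x_{i+1} y_i) is linear in a.
With a=0 it equals 103; the coefficient of a is 19 (from the two edges through A_2).
So 19·a + 103 = 2·51.5 = 103 ⇒ a = 0.

0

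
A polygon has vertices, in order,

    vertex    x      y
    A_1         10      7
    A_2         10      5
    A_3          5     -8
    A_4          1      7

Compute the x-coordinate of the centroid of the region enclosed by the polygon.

482/87

Apply the shoelace formula. First the cross-terms c_i = x_i·y_{i+1} − x_{i+1}·y_i:
  -20, -105, 43, -63  ⇒  2A = -145, A = -72.5.
Then Σ (x_i + x_{i+1})·c_i = -2410, so x̄ = -2410 / (6·(-72.5)) = 482/87.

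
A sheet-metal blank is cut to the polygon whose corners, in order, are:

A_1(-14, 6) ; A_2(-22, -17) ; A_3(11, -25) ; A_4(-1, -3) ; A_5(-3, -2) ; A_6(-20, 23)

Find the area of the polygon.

Σ = (370) + (737) + (-58) + (-7) + (-109) + (202) = 1135
Area = |Σ|/2 = 567.5.

567.5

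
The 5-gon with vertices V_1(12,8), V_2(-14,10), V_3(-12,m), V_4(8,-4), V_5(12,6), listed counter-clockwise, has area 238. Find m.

Write out the shoelace sum; only the two edges meeting at V_3 involve m:
2·Area = [((-14)·m − (-12)·10) + ((-12)·(-4) − 8·m)] + 352
       = -22·m + 520 = 476
⇒ m = 2.

2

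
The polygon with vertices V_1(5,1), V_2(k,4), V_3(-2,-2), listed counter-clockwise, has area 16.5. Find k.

The doubled signed area Σ (x_i y_{i+1} − x_{i+1} y_i) is linear in k.
With k=0 it equals 36; the coefficient of k is -3 (from the two edges through V_2).
So -3·k + 36 = 2·16.5 = 33 ⇒ k = 1.

1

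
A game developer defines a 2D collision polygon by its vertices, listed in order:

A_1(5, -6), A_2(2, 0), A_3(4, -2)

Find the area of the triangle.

3

A_1→A_2: (5)(0) − (2)(-6) = 12
A_2→A_3: (2)(-2) − (4)(0) = -4
A_3→A_1: (4)(-6) − (5)(-2) = -14
Σ = -6
Area = |Σ|/2 = 3.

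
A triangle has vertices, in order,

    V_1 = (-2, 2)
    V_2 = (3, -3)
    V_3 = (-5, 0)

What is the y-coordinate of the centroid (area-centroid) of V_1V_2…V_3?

Apply Gauss's area formula. First the cross-terms c_i = x_i·y_{i+1} − x_{i+1}·y_i:
  0, -15, -10  ⇒  2A = -25, A = -12.5.
Then Σ (y_i + y_{i+1})·c_i = 25, so ȳ = 25 / (6·(-12.5)) = -1/3.

-1/3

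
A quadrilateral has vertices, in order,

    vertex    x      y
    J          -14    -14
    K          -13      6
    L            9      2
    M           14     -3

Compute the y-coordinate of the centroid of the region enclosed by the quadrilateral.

Apply the shoelace (surveyor's) formula. First the cross-terms c_i = x_i·y_{i+1} − x_{i+1}·y_i:
  -266, -80, -55, -238  ⇒  2A = -639, A = -319.5.
Then Σ (y_i + y_{i+1})·c_i = 5589, so ȳ = 5589 / (6·(-319.5)) = -207/71.

-207/71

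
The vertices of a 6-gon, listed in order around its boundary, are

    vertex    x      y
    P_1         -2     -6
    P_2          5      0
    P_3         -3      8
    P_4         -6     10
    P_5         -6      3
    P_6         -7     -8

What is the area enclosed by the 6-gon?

112.5

Σ = (30) + (40) + (18) + (42) + (69) + (26) = 225
Area = |Σ|/2 = 112.5.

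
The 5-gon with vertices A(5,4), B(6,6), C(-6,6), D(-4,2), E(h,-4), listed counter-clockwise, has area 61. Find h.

Write out the shoelace sum; only the two edges meeting at E involve h:
2·Area = [((-4)·(-4) − h·2) + (h·4 − 5·(-4))] + 90
       = 2·h + 126 = 122
⇒ h = -2.

-2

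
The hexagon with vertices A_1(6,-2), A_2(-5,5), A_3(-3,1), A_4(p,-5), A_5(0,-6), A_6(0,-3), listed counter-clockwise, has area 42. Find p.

-3

Write out the shoelace sum; only the two edges meeting at A_4 involve p:
2·Area = [((-3)·(-5) − p·1) + (p·(-6) − 0·(-5))] + 48
       = -7·p + 63 = 84
⇒ p = -3.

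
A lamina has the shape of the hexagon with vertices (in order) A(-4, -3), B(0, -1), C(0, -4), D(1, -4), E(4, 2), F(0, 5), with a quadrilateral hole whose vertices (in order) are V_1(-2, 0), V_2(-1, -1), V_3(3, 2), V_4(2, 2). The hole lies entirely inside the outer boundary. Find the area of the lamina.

Outer boundary:
Cross-terms: 4, 0, 4, 18, 20, 20  ⇒  Σ = 66
Area = |Σ|/2 = 33.
Hole:
Apply the shoelace formula: 2A = Σ (x_i·y_{i+1} − x_{i+1}·y_i), indices taken mod 4.
V_1→V_2: (-2)(-1) − (-1)(0) = 2
V_2→V_3: (-1)(2) − (3)(-1) = 1
V_3→V_4: (3)(2) − (2)(2) = 2
V_4→V_1: (2)(0) − (-2)(2) = 4
Σ = 9
Area = |Σ|/2 = 4.5.
Net area = 33 − 4.5 = 28.5.

28.5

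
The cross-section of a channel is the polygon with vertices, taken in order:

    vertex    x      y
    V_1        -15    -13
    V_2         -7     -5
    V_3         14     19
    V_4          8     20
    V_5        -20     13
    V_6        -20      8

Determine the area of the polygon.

Σ = (-16) + (-63) + (128) + (504) + (100) + (380) = 1033
Area = |Σ|/2 = 516.5.

516.5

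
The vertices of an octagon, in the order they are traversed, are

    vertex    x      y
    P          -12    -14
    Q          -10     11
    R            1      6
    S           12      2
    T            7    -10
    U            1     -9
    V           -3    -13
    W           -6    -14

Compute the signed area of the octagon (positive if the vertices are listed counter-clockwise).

-380

P→Q: (-12)(11) − (-10)(-14) = -272
Q→R: (-10)(6) − (1)(11) = -71
R→S: (1)(2) − (12)(6) = -70
S→T: (12)(-10) − (7)(2) = -134
T→U: (7)(-9) − (1)(-10) = -53
U→V: (1)(-13) − (-3)(-9) = -40
V→W: (-3)(-14) − (-6)(-13) = -36
W→P: (-6)(-14) − (-12)(-14) = -84
Σ = -760
Signed area = Σ/2 = -380 (negative ⇒ clockwise traversal).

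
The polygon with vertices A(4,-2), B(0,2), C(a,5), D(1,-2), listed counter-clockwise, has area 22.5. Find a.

-9

Write out the shoelace sum; only the two edges meeting at C involve a:
2·Area = [(0·5 − a·2) + (a·(-2) − 1·5)] + 14
       = -4·a + 9 = 45
⇒ a = -9.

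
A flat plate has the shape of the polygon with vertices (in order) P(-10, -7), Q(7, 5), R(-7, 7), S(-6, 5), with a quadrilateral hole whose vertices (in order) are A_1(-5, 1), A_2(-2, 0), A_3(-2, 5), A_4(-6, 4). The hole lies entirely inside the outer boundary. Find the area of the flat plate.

77

Outer boundary:
Σ = (-1) + (84) + (7) + (92) = 182
Area = |Σ|/2 = 91.
Hole:
Apply the surveyor's formula: 2A = Σ (x_i·y_{i+1} − x_{i+1}·y_i), indices taken mod 4.
Cross-terms: 2, -10, 22, 14  ⇒  Σ = 28
Area = |Σ|/2 = 14.
Net area = 91 − 14 = 77.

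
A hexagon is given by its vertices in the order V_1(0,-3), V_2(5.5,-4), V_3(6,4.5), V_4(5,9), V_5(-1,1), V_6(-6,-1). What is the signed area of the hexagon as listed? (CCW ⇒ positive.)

67.875

V_1→V_2: (0)(-4) − (5.5)(-3) = 16.5
V_2→V_3: (5.5)(4.5) − (6)(-4) = 48.75
V_3→V_4: (6)(9) − (5)(4.5) = 31.5
V_4→V_5: (5)(1) − (-1)(9) = 14
V_5→V_6: (-1)(-1) − (-6)(1) = 7
V_6→V_1: (-6)(-3) − (0)(-1) = 18
Σ = 135.75
Signed area = Σ/2 = 67.875 (positive ⇒ counter-clockwise traversal).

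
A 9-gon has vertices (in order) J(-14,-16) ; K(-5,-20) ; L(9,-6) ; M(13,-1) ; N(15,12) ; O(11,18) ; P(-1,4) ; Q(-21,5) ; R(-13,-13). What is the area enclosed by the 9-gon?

Apply the surveyor's formula: 2A = Σ (x_i·y_{i+1} − x_{i+1}·y_i), indices taken mod 9.
J→K: (-14)(-20) − (-5)(-16) = 200
K→L: (-5)(-6) − (9)(-20) = 210
L→M: (9)(-1) − (13)(-6) = 69
M→N: (13)(12) − (15)(-1) = 171
N→O: (15)(18) − (11)(12) = 138
O→P: (11)(4) − (-1)(18) = 62
P→Q: (-1)(5) − (-21)(4) = 79
Q→R: (-21)(-13) − (-13)(5) = 338
R→J: (-13)(-16) − (-14)(-13) = 26
Σ = 1293
Area = |Σ|/2 = 646.5.

646.5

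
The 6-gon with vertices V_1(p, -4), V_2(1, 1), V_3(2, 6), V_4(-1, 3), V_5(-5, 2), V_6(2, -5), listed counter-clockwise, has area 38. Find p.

Write out the shoelace sum; only the two edges meeting at V_1 involve p:
2·Area = [(2·(-4) − p·(-5)) + (p·1 − 1·(-4))] + 50
       = 6·p + 46 = 76
⇒ p = 5.

5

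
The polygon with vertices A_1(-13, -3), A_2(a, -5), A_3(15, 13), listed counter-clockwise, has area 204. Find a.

Write out the shoelace sum; only the two edges meeting at A_2 involve a:
2·Area = [((-13)·(-5) − a·(-3)) + (a·13 − 15·(-5))] + 124
       = 16·a + 264 = 408
⇒ a = 9.

9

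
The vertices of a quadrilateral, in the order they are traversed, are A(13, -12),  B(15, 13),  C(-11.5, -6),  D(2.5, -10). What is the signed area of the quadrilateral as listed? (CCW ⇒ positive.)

Apply Gauss's area formula: 2A = Σ (x_i·y_{i+1} − x_{i+1}·y_i), indices taken mod 4.
Σ = (349) + (59.5) + (130) + (100) = 638.5
Signed area = Σ/2 = 319.25 (positive ⇒ counter-clockwise traversal).

319.25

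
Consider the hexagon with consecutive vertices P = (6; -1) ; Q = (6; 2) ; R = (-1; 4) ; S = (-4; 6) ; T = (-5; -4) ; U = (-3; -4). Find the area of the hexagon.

Apply the shoelace formula: 2A = Σ (x_i·y_{i+1} − x_{i+1}·y_i), indices taken mod 6.
Σ = (18) + (26) + (10) + (46) + (8) + (27) = 135
Area = |Σ|/2 = 67.5.

67.5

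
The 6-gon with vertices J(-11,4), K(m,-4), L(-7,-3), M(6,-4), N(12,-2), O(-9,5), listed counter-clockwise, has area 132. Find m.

-15

The doubled signed area Σ (x_i y_{i+1} − x_{i+1} y_i) is linear in m.
With m=0 it equals 159; the coefficient of m is -7 (from the two edges through K).
So -7·m + 159 = 2·132 = 264 ⇒ m = -15.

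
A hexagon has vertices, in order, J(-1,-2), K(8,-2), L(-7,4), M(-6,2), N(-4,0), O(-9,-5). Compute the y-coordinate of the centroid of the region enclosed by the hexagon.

Apply the shoelace formula. First the cross-terms c_i = x_i·y_{i+1} − x_{i+1}·y_i:
  18, 18, 10, 8, 20, 13  ⇒  2A = 87, A = 43.5.
Then Σ (y_i + y_{i+1})·c_i = -151, so ȳ = -151 / (6·43.5) = -151/261.

-151/261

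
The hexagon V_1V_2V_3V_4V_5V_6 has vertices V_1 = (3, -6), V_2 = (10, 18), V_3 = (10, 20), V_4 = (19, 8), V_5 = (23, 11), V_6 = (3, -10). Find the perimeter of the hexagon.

|V_1V_2| = √((7)² + (24)²) = √625 = 25
|V_2V_3| = √((0)² + (2)²) = √4 = 2
|V_3V_4| = √((9)² + (-12)²) = √225 = 15
|V_4V_5| = √((4)² + (3)²) = √25 = 5
|V_5V_6| = √((-20)² + (-21)²) = √841 = 29
|V_6V_1| = √((0)² + (4)²) = √16 = 4
Perimeter = 25 + 2 + 15 + 5 + 29 + 4 = 80.

80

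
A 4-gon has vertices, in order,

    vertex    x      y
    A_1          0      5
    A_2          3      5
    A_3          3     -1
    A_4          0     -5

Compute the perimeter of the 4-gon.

|A_1A_2| = √((3)² + (0)²) = √9 = 3
|A_2A_3| = √((0)² + (-6)²) = √36 = 6
|A_3A_4| = √((-3)² + (-4)²) = √25 = 5
|A_4A_1| = √((0)² + (10)²) = √100 = 10
Perimeter = 3 + 6 + 5 + 10 = 24.

24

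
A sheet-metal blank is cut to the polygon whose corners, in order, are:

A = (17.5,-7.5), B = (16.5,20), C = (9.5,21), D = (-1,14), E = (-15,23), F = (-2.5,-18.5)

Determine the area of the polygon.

824.375

Apply the surveyor's formula: 2A = Σ (x_i·y_{i+1} − x_{i+1}·y_i), indices taken mod 6.
A→B: (17.5)(20) − (16.5)(-7.5) = 473.75
B→C: (16.5)(21) − (9.5)(20) = 156.5
C→D: (9.5)(14) − (-1)(21) = 154
D→E: (-1)(23) − (-15)(14) = 187
E→F: (-15)(-18.5) − (-2.5)(23) = 335
F→A: (-2.5)(-7.5) − (17.5)(-18.5) = 342.5
Σ = 1648.75
Area = |Σ|/2 = 824.375.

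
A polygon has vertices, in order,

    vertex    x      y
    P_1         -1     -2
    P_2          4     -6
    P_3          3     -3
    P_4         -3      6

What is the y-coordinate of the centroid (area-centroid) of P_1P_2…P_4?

-91/123

Apply the shoelace (surveyor's) formula. First the cross-terms c_i = x_i·y_{i+1} − x_{i+1}·y_i:
  14, 6, 9, 12  ⇒  2A = 41, A = 20.5.
Then Σ (y_i + y_{i+1})·c_i = -91, so ȳ = -91 / (6·20.5) = -91/123.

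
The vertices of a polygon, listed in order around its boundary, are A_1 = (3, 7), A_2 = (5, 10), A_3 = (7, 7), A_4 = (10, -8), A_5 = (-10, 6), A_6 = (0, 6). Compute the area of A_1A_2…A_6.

Apply the shoelace formula: 2A = Σ (x_i·y_{i+1} − x_{i+1}·y_i), indices taken mod 6.
Σ = (-5) + (-35) + (-126) + (-20) + (-60) + (-18) = -264
Area = |Σ|/2 = 132.

132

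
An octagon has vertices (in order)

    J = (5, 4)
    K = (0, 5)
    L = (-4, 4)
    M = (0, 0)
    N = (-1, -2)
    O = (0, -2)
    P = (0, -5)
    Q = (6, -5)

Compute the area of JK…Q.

63

Σ = (25) + (20) + (0) + (0) + (2) + (0) + (30) + (49) = 126
Area = |Σ|/2 = 63.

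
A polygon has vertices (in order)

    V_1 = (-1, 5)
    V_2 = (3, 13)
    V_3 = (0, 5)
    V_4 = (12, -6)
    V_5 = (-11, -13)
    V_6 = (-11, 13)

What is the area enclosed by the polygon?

Apply Gauss's area formula: 2A = Σ (x_i·y_{i+1} − x_{i+1}·y_i), indices taken mod 6.
Σ = (-28) + (15) + (-60) + (-222) + (-286) + (-42) = -623
Area = |Σ|/2 = 311.5.

311.5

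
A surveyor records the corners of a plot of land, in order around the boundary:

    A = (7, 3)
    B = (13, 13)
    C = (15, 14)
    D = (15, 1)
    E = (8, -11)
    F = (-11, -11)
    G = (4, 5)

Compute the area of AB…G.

Σ = (52) + (-13) + (-195) + (-173) + (-209) + (-11) + (-23) = -572
Area = |Σ|/2 = 286.

286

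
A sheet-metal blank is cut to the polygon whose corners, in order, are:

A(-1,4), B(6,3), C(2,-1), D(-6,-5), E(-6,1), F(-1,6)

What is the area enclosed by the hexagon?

62

Apply the shoelace (surveyor's) formula: 2A = Σ (x_i·y_{i+1} − x_{i+1}·y_i), indices taken mod 6.
Cross-terms: -27, -12, -16, -36, -35, 2  ⇒  Σ = -124
Area = |Σ|/2 = 62.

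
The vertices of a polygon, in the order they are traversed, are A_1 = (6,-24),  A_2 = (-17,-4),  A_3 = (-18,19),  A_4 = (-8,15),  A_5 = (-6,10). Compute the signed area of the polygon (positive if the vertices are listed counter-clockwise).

Apply Gauss's area formula: 2A = Σ (x_i·y_{i+1} − x_{i+1}·y_i), indices taken mod 5.
Σ = (-432) + (-395) + (-118) + (10) + (84) = -851
Signed area = Σ/2 = -425.5 (negative ⇒ clockwise traversal).

-425.5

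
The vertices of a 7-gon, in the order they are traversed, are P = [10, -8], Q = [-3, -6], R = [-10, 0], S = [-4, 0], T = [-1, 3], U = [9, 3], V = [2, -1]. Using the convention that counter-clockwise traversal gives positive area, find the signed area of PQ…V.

Apply Gauss's area formula: 2A = Σ (x_i·y_{i+1} − x_{i+1}·y_i), indices taken mod 7.
Σ = (-84) + (-60) + (0) + (-12) + (-30) + (-15) + (-6) = -207
Signed area = Σ/2 = -103.5 (negative ⇒ clockwise traversal).

-103.5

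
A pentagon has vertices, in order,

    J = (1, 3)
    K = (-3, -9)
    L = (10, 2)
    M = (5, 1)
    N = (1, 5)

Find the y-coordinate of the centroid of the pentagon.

Apply the shoelace formula. First the cross-terms c_i = x_i·y_{i+1} − x_{i+1}·y_i:
  0, 84, 0, 24, -2  ⇒  2A = 106, A = 53.
Then Σ (y_i + y_{i+1})·c_i = -460, so ȳ = -460 / (6·53) = -230/159.

-230/159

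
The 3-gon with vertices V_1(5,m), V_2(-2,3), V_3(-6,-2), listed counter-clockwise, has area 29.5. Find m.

The doubled signed area Σ (x_i y_{i+1} − x_{i+1} y_i) is linear in m.
With m=0 it equals 47; the coefficient of m is -4 (from the two edges through V_1).
So -4·m + 47 = 2·29.5 = 59 ⇒ m = -3.

-3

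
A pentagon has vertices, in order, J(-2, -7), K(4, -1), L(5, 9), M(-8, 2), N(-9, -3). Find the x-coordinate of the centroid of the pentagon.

Apply the surveyor's formula. First the cross-terms c_i = x_i·y_{i+1} − x_{i+1}·y_i:
  30, 41, 82, 42, 57  ⇒  2A = 252, A = 126.
Then Σ (x_i + x_{i+1})·c_i = -1158, so x̄ = -1158 / (6·126) = -193/126.

-193/126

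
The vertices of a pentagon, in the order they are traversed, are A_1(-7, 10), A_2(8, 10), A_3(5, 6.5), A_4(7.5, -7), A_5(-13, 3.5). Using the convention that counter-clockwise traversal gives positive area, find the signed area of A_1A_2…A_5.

Apply the surveyor's formula: 2A = Σ (x_i·y_{i+1} − x_{i+1}·y_i), indices taken mod 5.
Σ = (-150) + (2) + (-83.75) + (-64.75) + (-105.5) = -402
Signed area = Σ/2 = -201 (negative ⇒ clockwise traversal).

-201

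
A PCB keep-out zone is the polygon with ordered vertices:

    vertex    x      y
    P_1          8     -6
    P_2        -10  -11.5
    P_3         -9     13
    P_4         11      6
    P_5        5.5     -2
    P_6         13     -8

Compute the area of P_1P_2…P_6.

334.75

P_1→P_2: (8)(-11.5) − (-10)(-6) = -152
P_2→P_3: (-10)(13) − (-9)(-11.5) = -233.5
P_3→P_4: (-9)(6) − (11)(13) = -197
P_4→P_5: (11)(-2) − (5.5)(6) = -55
P_5→P_6: (5.5)(-8) − (13)(-2) = -18
P_6→P_1: (13)(-6) − (8)(-8) = -14
Σ = -669.5
Area = |Σ|/2 = 334.75.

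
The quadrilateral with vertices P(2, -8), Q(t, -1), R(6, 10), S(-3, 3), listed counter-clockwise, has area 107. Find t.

The doubled signed area Σ (x_i y_{i+1} − x_{i+1} y_i) is linear in t.
With t=0 it equals 70; the coefficient of t is 18 (from the two edges through Q).
So 18·t + 70 = 2·107 = 214 ⇒ t = 8.

8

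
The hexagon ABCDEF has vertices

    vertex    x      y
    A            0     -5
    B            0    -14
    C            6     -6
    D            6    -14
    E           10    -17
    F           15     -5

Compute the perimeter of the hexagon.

|AB| = √((0)² + (-9)²) = √81 = 9
|BC| = √((6)² + (8)²) = √100 = 10
|CD| = √((0)² + (-8)²) = √64 = 8
|DE| = √((4)² + (-3)²) = √25 = 5
|EF| = √((5)² + (12)²) = √169 = 13
|FA| = √((-15)² + (0)²) = √225 = 15
Perimeter = 9 + 10 + 8 + 5 + 13 + 15 = 60.

60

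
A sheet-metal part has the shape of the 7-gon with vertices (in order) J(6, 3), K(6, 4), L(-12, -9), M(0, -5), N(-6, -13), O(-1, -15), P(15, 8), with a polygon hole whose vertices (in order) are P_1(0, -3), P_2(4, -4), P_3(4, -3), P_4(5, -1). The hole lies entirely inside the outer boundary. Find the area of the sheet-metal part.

Outer boundary:
Apply the shoelace formula: 2A = Σ (x_i·y_{i+1} − x_{i+1}·y_i), indices taken mod 7.
Σ = (6) + (-6) + (60) + (-30) + (77) + (217) + (-3) = 321
Area = |Σ|/2 = 160.5.
Hole:
Apply the shoelace (surveyor's) formula: 2A = Σ (x_i·y_{i+1} − x_{i+1}·y_i), indices taken mod 4.
Cross-terms: 12, 4, 11, -15  ⇒  Σ = 12
Area = |Σ|/2 = 6.
Net area = 160.5 − 6 = 154.5.

154.5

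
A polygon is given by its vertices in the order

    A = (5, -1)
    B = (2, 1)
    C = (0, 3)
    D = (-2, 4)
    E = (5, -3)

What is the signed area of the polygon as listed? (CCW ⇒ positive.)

7.5

Apply the shoelace (surveyor's) formula: 2A = Σ (x_i·y_{i+1} − x_{i+1}·y_i), indices taken mod 5.
A→B: (5)(1) − (2)(-1) = 7
B→C: (2)(3) − (0)(1) = 6
C→D: (0)(4) − (-2)(3) = 6
D→E: (-2)(-3) − (5)(4) = -14
E→A: (5)(-1) − (5)(-3) = 10
Σ = 15
Signed area = Σ/2 = 7.5 (positive ⇒ counter-clockwise traversal).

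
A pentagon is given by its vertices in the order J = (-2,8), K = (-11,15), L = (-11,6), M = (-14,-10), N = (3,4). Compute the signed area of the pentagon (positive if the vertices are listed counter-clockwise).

178.5

Apply the shoelace formula: 2A = Σ (x_i·y_{i+1} − x_{i+1}·y_i), indices taken mod 5.
Σ = (58) + (99) + (194) + (-26) + (32) = 357
Signed area = Σ/2 = 178.5 (positive ⇒ counter-clockwise traversal).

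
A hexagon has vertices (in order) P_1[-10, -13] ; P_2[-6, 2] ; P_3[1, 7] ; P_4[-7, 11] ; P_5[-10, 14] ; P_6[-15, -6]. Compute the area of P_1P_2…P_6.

167.5

Cross-terms: -98, -44, 60, 12, 270, 135  ⇒  Σ = 335
Area = |Σ|/2 = 167.5.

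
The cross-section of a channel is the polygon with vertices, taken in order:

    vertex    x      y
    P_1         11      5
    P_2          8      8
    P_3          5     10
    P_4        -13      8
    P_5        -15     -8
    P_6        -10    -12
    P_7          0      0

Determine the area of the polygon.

291

Σ = (48) + (40) + (170) + (224) + (100) + (0) + (0) = 582
Area = |Σ|/2 = 291.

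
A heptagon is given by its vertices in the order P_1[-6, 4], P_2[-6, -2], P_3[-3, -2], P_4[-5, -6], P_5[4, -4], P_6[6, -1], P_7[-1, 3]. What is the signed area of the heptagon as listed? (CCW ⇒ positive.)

Apply the shoelace formula: 2A = Σ (x_i·y_{i+1} − x_{i+1}·y_i), indices taken mod 7.
P_1→P_2: (-6)(-2) − (-6)(4) = 36
P_2→P_3: (-6)(-2) − (-3)(-2) = 6
P_3→P_4: (-3)(-6) − (-5)(-2) = 8
P_4→P_5: (-5)(-4) − (4)(-6) = 44
P_5→P_6: (4)(-1) − (6)(-4) = 20
P_6→P_7: (6)(3) − (-1)(-1) = 17
P_7→P_1: (-1)(4) − (-6)(3) = 14
Σ = 145
Signed area = Σ/2 = 72.5 (positive ⇒ counter-clockwise traversal).

72.5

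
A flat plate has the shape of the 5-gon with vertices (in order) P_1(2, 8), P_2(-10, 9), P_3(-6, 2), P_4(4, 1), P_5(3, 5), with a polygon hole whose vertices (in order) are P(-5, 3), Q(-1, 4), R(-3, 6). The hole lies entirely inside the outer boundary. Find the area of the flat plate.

69.5

Outer boundary:
Apply Gauss's area formula: 2A = Σ (x_i·y_{i+1} − x_{i+1}·y_i), indices taken mod 5.
Cross-terms: 98, 34, -14, 17, 14  ⇒  Σ = 149
Area = |Σ|/2 = 74.5.
Hole:
Σ = (-17) + (6) + (21) = 10
Area = |Σ|/2 = 5.
Net area = 74.5 − 5 = 69.5.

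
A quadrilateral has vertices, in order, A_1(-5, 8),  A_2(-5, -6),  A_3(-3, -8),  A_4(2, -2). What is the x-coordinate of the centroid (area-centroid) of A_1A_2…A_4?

Apply the surveyor's formula. First the cross-terms c_i = x_i·y_{i+1} − x_{i+1}·y_i:
  70, 22, 22, 6  ⇒  2A = 120, A = 60.
Then Σ (x_i + x_{i+1})·c_i = -916, so x̄ = -916 / (6·60) = -229/90.

-229/90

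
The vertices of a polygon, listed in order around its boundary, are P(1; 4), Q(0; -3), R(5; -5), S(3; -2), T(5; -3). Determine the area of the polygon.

Apply Gauss's area formula: 2A = Σ (x_i·y_{i+1} − x_{i+1}·y_i), indices taken mod 5.
P→Q: (1)(-3) − (0)(4) = -3
Q→R: (0)(-5) − (5)(-3) = 15
R→S: (5)(-2) − (3)(-5) = 5
S→T: (3)(-3) − (5)(-2) = 1
T→P: (5)(4) − (1)(-3) = 23
Σ = 41
Area = |Σ|/2 = 20.5.

20.5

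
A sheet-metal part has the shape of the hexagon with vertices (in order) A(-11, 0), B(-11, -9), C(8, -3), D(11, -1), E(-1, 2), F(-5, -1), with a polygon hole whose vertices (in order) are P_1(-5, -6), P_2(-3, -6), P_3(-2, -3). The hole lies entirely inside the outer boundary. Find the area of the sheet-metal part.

Outer boundary:
Apply the shoelace formula: 2A = Σ (x_i·y_{i+1} − x_{i+1}·y_i), indices taken mod 6.
A→B: (-11)(-9) − (-11)(0) = 99
B→C: (-11)(-3) − (8)(-9) = 105
C→D: (8)(-1) − (11)(-3) = 25
D→E: (11)(2) − (-1)(-1) = 21
E→F: (-1)(-1) − (-5)(2) = 11
F→A: (-5)(0) − (-11)(-1) = -11
Σ = 250
Area = |Σ|/2 = 125.
Hole:
P_1→P_2: (-5)(-6) − (-3)(-6) = 12
P_2→P_3: (-3)(-3) − (-2)(-6) = -3
P_3→P_1: (-2)(-6) − (-5)(-3) = -3
Σ = 6
Area = |Σ|/2 = 3.
Net area = 125 − 3 = 122.

122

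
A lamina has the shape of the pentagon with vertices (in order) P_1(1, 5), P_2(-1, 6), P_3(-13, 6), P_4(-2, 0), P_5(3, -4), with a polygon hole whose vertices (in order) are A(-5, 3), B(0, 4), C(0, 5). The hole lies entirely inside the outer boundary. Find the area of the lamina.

58.5

Outer boundary:
Apply the surveyor's formula: 2A = Σ (x_i·y_{i+1} − x_{i+1}·y_i), indices taken mod 5.
Cross-terms: 11, 72, 12, 8, 19  ⇒  Σ = 122
Area = |Σ|/2 = 61.
Hole:
Σ = (-20) + (0) + (25) = 5
Area = |Σ|/2 = 2.5.
Net area = 61 − 2.5 = 58.5.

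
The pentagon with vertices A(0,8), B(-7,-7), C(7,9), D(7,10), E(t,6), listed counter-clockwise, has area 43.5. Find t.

2

Write out the shoelace sum; only the two edges meeting at E involve t:
2·Area = [(7·6 − t·10) + (t·8 − 0·6)] + 49
       = -2·t + 91 = 87
⇒ t = 2.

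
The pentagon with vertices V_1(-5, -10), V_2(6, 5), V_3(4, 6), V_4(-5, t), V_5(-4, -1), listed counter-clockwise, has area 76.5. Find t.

4

The doubled signed area Σ (x_i y_{i+1} − x_{i+1} y_i) is linear in t.
With t=0 it equals 121; the coefficient of t is 8 (from the two edges through V_4).
So 8·t + 121 = 2·76.5 = 153 ⇒ t = 4.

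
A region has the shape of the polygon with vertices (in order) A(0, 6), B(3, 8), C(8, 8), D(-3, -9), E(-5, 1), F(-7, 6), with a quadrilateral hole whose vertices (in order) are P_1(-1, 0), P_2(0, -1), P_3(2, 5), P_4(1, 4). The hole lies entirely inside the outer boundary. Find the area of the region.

Outer boundary:
Σ = (-18) + (-40) + (-48) + (-48) + (-23) + (-42) = -219
Area = |Σ|/2 = 109.5.
Hole:
Σ = (1) + (2) + (3) + (4) = 10
Area = |Σ|/2 = 5.
Net area = 109.5 − 5 = 104.5.

104.5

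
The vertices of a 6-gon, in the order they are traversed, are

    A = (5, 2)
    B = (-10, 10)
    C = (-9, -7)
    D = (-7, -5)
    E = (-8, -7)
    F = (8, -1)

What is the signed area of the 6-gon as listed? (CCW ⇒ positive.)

160

Apply the surveyor's formula: 2A = Σ (x_i·y_{i+1} − x_{i+1}·y_i), indices taken mod 6.
A→B: (5)(10) − (-10)(2) = 70
B→C: (-10)(-7) − (-9)(10) = 160
C→D: (-9)(-5) − (-7)(-7) = -4
D→E: (-7)(-7) − (-8)(-5) = 9
E→F: (-8)(-1) − (8)(-7) = 64
F→A: (8)(2) − (5)(-1) = 21
Σ = 320
Signed area = Σ/2 = 160 (positive ⇒ counter-clockwise traversal).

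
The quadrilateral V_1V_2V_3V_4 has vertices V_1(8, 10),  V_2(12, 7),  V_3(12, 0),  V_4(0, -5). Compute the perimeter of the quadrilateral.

42

|V_1V_2| = √((4)² + (-3)²) = √25 = 5
|V_2V_3| = √((0)² + (-7)²) = √49 = 7
|V_3V_4| = √((-12)² + (-5)²) = √169 = 13
|V_4V_1| = √((8)² + (15)²) = √289 = 17
Perimeter = 5 + 7 + 13 + 17 = 42.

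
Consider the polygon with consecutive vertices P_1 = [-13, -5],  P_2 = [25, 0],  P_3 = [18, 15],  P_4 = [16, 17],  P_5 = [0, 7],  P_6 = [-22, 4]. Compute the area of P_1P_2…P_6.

497

Apply the shoelace (surveyor's) formula: 2A = Σ (x_i·y_{i+1} − x_{i+1}·y_i), indices taken mod 6.
Cross-terms: 125, 375, 66, 112, 154, 162  ⇒  Σ = 994
Area = |Σ|/2 = 497.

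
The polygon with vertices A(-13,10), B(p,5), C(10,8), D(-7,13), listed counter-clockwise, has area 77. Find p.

8

The doubled signed area Σ (x_i y_{i+1} − x_{i+1} y_i) is linear in p.
With p=0 it equals 170; the coefficient of p is -2 (from the two edges through B).
So -2·p + 170 = 2·77 = 154 ⇒ p = 8.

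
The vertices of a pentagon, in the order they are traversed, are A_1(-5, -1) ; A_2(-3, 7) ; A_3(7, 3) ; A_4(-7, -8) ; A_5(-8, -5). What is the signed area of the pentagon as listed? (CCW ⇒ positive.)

Apply the shoelace (surveyor's) formula: 2A = Σ (x_i·y_{i+1} − x_{i+1}·y_i), indices taken mod 5.
A_1→A_2: (-5)(7) − (-3)(-1) = -38
A_2→A_3: (-3)(3) − (7)(7) = -58
A_3→A_4: (7)(-8) − (-7)(3) = -35
A_4→A_5: (-7)(-5) − (-8)(-8) = -29
A_5→A_1: (-8)(-1) − (-5)(-5) = -17
Σ = -177
Signed area = Σ/2 = -88.5 (negative ⇒ clockwise traversal).

-88.5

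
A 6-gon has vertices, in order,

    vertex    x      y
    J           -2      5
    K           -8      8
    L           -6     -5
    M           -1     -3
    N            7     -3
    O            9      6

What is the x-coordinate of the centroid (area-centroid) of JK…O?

Apply the shoelace formula. First the cross-terms c_i = x_i·y_{i+1} − x_{i+1}·y_i:
  24, 88, 13, 24, 69, 57  ⇒  2A = 275, A = 137.5.
Then Σ (x_i + x_{i+1})·c_i = 84, so x̄ = 84 / (6·137.5) = 28/275.

28/275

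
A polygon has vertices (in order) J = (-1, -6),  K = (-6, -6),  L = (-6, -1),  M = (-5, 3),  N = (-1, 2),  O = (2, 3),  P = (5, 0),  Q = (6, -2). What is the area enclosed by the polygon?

Apply the surveyor's formula: 2A = Σ (x_i·y_{i+1} − x_{i+1}·y_i), indices taken mod 8.
Σ = (-30) + (-30) + (-23) + (-7) + (-7) + (-15) + (-10) + (-38) = -160
Area = |Σ|/2 = 80.

80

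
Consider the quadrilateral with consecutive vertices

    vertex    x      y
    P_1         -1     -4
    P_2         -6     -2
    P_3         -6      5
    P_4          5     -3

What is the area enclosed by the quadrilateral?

47

Σ = (-22) + (-42) + (-7) + (-23) = -94
Area = |Σ|/2 = 47.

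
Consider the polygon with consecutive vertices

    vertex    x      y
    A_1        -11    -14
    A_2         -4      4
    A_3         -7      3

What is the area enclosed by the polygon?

Apply the surveyor's formula: 2A = Σ (x_i·y_{i+1} − x_{i+1}·y_i), indices taken mod 3.
Σ = (-100) + (16) + (131) = 47
Area = |Σ|/2 = 23.5.

23.5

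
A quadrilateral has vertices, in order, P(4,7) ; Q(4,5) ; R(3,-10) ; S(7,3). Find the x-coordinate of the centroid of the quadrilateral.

748/159

Apply the surveyor's formula. First the cross-terms c_i = x_i·y_{i+1} − x_{i+1}·y_i:
  -8, -55, 79, 37  ⇒  2A = 53, A = 26.5.
Then Σ (x_i + x_{i+1})·c_i = 748, so x̄ = 748 / (6·26.5) = 748/159.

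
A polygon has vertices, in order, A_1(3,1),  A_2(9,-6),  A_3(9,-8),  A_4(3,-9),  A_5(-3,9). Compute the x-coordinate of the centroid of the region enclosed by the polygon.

Apply the shoelace formula. First the cross-terms c_i = x_i·y_{i+1} − x_{i+1}·y_i:
  -27, -18, -57, 0, -30  ⇒  2A = -132, A = -66.
Then Σ (x_i + x_{i+1})·c_i = -1332, so x̄ = -1332 / (6·(-66)) = 37/11.

37/11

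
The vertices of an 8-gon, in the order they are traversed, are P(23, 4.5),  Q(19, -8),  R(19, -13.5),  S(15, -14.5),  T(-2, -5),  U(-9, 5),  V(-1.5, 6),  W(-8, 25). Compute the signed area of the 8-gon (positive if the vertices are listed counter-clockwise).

-626.5

Apply the shoelace (surveyor's) formula: 2A = Σ (x_i·y_{i+1} − x_{i+1}·y_i), indices taken mod 8.
Σ = (-269.5) + (-104.5) + (-73) + (-104) + (-55) + (-46.5) + (10.5) + (-611) = -1253
Signed area = Σ/2 = -626.5 (negative ⇒ clockwise traversal).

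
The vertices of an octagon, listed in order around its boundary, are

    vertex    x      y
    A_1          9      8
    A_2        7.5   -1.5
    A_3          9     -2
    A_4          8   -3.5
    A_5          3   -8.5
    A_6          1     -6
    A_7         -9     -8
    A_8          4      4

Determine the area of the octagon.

113.75

A_1→A_2: (9)(-1.5) − (7.5)(8) = -73.5
A_2→A_3: (7.5)(-2) − (9)(-1.5) = -1.5
A_3→A_4: (9)(-3.5) − (8)(-2) = -15.5
A_4→A_5: (8)(-8.5) − (3)(-3.5) = -57.5
A_5→A_6: (3)(-6) − (1)(-8.5) = -9.5
A_6→A_7: (1)(-8) − (-9)(-6) = -62
A_7→A_8: (-9)(4) − (4)(-8) = -4
A_8→A_1: (4)(8) − (9)(4) = -4
Σ = -227.5
Area = |Σ|/2 = 113.75.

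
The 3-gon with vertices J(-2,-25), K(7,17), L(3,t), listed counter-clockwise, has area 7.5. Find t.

0

Write out the shoelace sum; only the two edges meeting at L involve t:
2·Area = [(7·t − 3·17) + (3·(-25) − (-2)·t)] + 141
       = 9·t + 15 = 15
⇒ t = 0.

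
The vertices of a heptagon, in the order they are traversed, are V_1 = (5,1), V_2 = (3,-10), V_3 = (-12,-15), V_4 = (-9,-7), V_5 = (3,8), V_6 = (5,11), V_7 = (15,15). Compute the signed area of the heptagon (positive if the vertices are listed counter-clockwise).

-238.5

Apply Gauss's area formula: 2A = Σ (x_i·y_{i+1} − x_{i+1}·y_i), indices taken mod 7.
Cross-terms: -53, -165, -51, -51, -7, -90, -60  ⇒  Σ = -477
Signed area = Σ/2 = -238.5 (negative ⇒ clockwise traversal).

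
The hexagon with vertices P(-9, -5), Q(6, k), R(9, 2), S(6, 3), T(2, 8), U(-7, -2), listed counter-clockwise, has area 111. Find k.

-3

The doubled signed area Σ (x_i y_{i+1} − x_{i+1} y_i) is linear in k.
With k=0 it equals 168; the coefficient of k is -18 (from the two edges through Q).
So -18·k + 168 = 2·111 = 222 ⇒ k = -3.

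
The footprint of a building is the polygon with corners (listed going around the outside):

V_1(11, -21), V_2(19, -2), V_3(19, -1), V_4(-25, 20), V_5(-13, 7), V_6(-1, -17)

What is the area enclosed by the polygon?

Σ = (377) + (19) + (355) + (85) + (228) + (208) = 1272
Area = |Σ|/2 = 636.

636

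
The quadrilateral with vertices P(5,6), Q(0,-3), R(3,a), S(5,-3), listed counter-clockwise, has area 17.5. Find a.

-1

Write out the shoelace sum; only the two edges meeting at R involve a:
2·Area = [(0·a − 3·(-3)) + (3·(-3) − 5·a)] + 30
       = -5·a + 30 = 35
⇒ a = -1.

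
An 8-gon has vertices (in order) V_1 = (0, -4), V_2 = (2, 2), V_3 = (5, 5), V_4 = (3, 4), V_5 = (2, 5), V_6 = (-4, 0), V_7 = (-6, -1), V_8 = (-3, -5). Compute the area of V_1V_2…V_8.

Apply the shoelace formula: 2A = Σ (x_i·y_{i+1} − x_{i+1}·y_i), indices taken mod 8.
Cross-terms: 8, 0, 5, 7, 20, 4, 27, 12  ⇒  Σ = 83
Area = |Σ|/2 = 41.5.

41.5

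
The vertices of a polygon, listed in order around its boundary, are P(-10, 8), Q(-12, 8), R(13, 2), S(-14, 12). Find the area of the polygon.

Apply the shoelace (surveyor's) formula: 2A = Σ (x_i·y_{i+1} − x_{i+1}·y_i), indices taken mod 4.
Cross-terms: 16, -128, 184, 8  ⇒  Σ = 80
Area = |Σ|/2 = 40.

40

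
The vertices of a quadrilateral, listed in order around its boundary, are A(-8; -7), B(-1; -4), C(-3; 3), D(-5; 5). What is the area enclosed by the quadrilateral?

42.5

Cross-terms: 25, -15, 0, 75  ⇒  Σ = 85
Area = |Σ|/2 = 42.5.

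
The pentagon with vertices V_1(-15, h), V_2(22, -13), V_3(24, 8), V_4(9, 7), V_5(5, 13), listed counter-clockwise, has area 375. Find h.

Write out the shoelace sum; only the two edges meeting at V_1 involve h:
2·Area = [(5·h − (-15)·13) + ((-15)·(-13) − 22·h)] + 666
       = -17·h + 1056 = 750
⇒ h = 18.

18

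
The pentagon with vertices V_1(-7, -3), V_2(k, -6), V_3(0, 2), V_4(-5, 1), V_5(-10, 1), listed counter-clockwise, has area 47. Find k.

0

The doubled signed area Σ (x_i y_{i+1} − x_{i+1} y_i) is linear in k.
With k=0 it equals 94; the coefficient of k is 5 (from the two edges through V_2).
So 5·k + 94 = 2·47 = 94 ⇒ k = 0.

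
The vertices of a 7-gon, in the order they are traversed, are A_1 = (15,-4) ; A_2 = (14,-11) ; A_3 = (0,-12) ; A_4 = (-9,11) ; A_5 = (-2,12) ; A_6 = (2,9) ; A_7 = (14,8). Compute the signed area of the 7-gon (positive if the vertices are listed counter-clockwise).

-399.5

Apply the surveyor's formula: 2A = Σ (x_i·y_{i+1} − x_{i+1}·y_i), indices taken mod 7.
Cross-terms: -109, -168, -108, -86, -42, -110, -176  ⇒  Σ = -799
Signed area = Σ/2 = -399.5 (negative ⇒ clockwise traversal).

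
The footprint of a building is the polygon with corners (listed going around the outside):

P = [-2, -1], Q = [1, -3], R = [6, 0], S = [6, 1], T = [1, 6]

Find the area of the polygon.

Σ = (7) + (18) + (6) + (35) + (11) = 77
Area = |Σ|/2 = 38.5.

38.5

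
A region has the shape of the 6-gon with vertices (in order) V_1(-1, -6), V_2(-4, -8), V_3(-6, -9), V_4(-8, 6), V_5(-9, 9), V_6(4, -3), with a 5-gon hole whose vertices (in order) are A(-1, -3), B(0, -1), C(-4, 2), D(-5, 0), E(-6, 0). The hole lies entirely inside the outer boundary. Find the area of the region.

82.5

Outer boundary:
Σ = (-16) + (-12) + (-108) + (-18) + (-9) + (-27) = -190
Area = |Σ|/2 = 95.
Hole:
Apply the shoelace (surveyor's) formula: 2A = Σ (x_i·y_{i+1} − x_{i+1}·y_i), indices taken mod 5.
A→B: (-1)(-1) − (0)(-3) = 1
B→C: (0)(2) − (-4)(-1) = -4
C→D: (-4)(0) − (-5)(2) = 10
D→E: (-5)(0) − (-6)(0) = 0
E→A: (-6)(-3) − (-1)(0) = 18
Σ = 25
Area = |Σ|/2 = 12.5.
Net area = 95 − 12.5 = 82.5.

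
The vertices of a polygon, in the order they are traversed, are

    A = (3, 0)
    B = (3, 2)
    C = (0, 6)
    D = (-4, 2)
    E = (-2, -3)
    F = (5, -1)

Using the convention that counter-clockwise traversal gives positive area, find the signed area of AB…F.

Σ = (6) + (18) + (24) + (16) + (17) + (3) = 84
Signed area = Σ/2 = 42 (positive ⇒ counter-clockwise traversal).

42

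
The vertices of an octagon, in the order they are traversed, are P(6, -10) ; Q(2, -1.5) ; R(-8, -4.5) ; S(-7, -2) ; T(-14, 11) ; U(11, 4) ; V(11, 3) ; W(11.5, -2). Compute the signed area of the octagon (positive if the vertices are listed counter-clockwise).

Apply the surveyor's formula: 2A = Σ (x_i·y_{i+1} − x_{i+1}·y_i), indices taken mod 8.
Σ = (11) + (-21) + (-15.5) + (-105) + (-177) + (-11) + (-56.5) + (-103) = -478
Signed area = Σ/2 = -239 (negative ⇒ clockwise traversal).

-239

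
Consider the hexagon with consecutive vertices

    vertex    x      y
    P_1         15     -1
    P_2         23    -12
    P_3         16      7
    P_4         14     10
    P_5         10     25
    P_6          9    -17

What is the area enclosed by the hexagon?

179.5

Apply the surveyor's formula: 2A = Σ (x_i·y_{i+1} − x_{i+1}·y_i), indices taken mod 6.
Cross-terms: -157, 353, 62, 250, -395, 246  ⇒  Σ = 359
Area = |Σ|/2 = 179.5.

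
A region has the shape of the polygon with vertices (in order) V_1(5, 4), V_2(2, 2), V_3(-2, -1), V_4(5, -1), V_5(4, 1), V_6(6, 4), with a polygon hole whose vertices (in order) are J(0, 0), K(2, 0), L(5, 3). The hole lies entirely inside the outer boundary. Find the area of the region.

Outer boundary:
Apply the surveyor's formula: 2A = Σ (x_i·y_{i+1} − x_{i+1}·y_i), indices taken mod 6.
Σ = (2) + (2) + (7) + (9) + (10) + (4) = 34
Area = |Σ|/2 = 17.
Hole:
Σ = (0) + (6) + (0) = 6
Area = |Σ|/2 = 3.
Net area = 17 − 3 = 14.

14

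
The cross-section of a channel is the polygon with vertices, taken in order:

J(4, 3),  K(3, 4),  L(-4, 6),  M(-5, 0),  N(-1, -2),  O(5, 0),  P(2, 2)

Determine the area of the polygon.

49.5

Apply Gauss's area formula: 2A = Σ (x_i·y_{i+1} − x_{i+1}·y_i), indices taken mod 7.
J→K: (4)(4) − (3)(3) = 7
K→L: (3)(6) − (-4)(4) = 34
L→M: (-4)(0) − (-5)(6) = 30
M→N: (-5)(-2) − (-1)(0) = 10
N→O: (-1)(0) − (5)(-2) = 10
O→P: (5)(2) − (2)(0) = 10
P→J: (2)(3) − (4)(2) = -2
Σ = 99
Area = |Σ|/2 = 49.5.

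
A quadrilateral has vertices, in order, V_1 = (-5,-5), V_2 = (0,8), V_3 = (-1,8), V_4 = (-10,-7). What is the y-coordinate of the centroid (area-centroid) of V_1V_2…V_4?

-17/42

Apply Gauss's area formula. First the cross-terms c_i = x_i·y_{i+1} − x_{i+1}·y_i:
  -40, 8, 87, 15  ⇒  2A = 70, A = 35.
Then Σ (y_i + y_{i+1})·c_i = -85, so ȳ = -85 / (6·35) = -17/42.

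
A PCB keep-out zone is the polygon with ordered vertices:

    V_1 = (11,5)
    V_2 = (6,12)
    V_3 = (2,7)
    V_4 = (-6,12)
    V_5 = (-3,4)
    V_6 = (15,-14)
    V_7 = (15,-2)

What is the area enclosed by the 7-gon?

Apply the surveyor's formula: 2A = Σ (x_i·y_{i+1} − x_{i+1}·y_i), indices taken mod 7.
V_1→V_2: (11)(12) − (6)(5) = 102
V_2→V_3: (6)(7) − (2)(12) = 18
V_3→V_4: (2)(12) − (-6)(7) = 66
V_4→V_5: (-6)(4) − (-3)(12) = 12
V_5→V_6: (-3)(-14) − (15)(4) = -18
V_6→V_7: (15)(-2) − (15)(-14) = 180
V_7→V_1: (15)(5) − (11)(-2) = 97
Σ = 457
Area = |Σ|/2 = 228.5.

228.5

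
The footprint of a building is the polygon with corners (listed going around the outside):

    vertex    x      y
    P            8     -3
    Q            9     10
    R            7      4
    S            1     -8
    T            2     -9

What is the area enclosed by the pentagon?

Apply the shoelace (surveyor's) formula: 2A = Σ (x_i·y_{i+1} − x_{i+1}·y_i), indices taken mod 5.
P→Q: (8)(10) − (9)(-3) = 107
Q→R: (9)(4) − (7)(10) = -34
R→S: (7)(-8) − (1)(4) = -60
S→T: (1)(-9) − (2)(-8) = 7
T→P: (2)(-3) − (8)(-9) = 66
Σ = 86
Area = |Σ|/2 = 43.

43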